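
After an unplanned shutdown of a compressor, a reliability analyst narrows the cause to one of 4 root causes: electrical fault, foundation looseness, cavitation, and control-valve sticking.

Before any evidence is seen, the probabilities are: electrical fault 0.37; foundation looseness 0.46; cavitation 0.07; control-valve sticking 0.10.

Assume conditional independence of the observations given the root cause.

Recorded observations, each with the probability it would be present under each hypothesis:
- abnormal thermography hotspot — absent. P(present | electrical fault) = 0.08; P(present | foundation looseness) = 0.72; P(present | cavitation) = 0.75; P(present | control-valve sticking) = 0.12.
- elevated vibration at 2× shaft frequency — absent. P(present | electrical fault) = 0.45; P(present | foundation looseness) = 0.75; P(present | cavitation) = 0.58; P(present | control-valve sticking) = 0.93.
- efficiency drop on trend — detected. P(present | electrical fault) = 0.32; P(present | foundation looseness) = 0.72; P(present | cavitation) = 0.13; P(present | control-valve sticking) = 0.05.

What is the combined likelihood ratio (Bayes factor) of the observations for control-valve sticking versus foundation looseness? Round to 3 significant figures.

0.0611

Joint likelihood of the evidence pattern under each hypothesis (using 1 − P(present | H) for each absent observation):
  control-valve sticking: (1 − 0.12) × (1 − 0.93) × 0.05 = 0.00308
  foundation looseness: (1 − 0.72) × (1 − 0.75) × 0.72 = 0.0504
Bayes factor = 0.00308 / 0.0504 ≈ 0.0611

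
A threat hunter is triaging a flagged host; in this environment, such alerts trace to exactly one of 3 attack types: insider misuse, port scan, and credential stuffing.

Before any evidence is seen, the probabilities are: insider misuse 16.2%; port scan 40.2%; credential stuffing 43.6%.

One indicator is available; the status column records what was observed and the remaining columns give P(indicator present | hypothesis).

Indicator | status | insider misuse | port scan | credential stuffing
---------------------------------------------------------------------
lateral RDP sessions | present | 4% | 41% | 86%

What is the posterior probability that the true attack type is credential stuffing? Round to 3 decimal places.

By Bayes' rule, the unnormalized weight for each hypothesis is prior × likelihood:
  insider misuse: 0.162 × 0.04 = 0.00648
  port scan: 0.402 × 0.41 = 0.16482
  credential stuffing: 0.436 × 0.86 = 0.37496
The unnormalized weights sum to 0.54626.
P(credential stuffing | evidence) = 0.37496 / 0.54626 ≈ 0.686.

0.686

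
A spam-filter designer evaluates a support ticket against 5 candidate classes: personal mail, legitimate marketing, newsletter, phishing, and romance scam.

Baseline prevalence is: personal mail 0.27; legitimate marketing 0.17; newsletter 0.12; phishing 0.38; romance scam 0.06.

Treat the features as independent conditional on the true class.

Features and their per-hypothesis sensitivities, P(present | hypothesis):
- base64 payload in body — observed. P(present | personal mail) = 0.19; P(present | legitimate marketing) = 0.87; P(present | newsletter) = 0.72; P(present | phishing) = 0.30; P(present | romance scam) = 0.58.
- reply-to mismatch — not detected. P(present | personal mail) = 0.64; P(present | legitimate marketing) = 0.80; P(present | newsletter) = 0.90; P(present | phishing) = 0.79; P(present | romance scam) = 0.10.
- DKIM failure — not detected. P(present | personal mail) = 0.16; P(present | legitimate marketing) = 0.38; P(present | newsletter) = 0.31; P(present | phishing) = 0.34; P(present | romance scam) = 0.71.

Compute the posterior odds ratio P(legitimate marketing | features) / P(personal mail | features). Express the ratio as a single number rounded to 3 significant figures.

1.18

Posterior odds equal prior odds times the likelihood ratio; only the two competing hypotheses matter (using 1 − P(present | H) for each absent feature).
  legitimate marketing: 0.17 × 0.87 × (1 − 0.80) × (1 − 0.38) = 0.01834
  personal mail: 0.27 × 0.19 × (1 − 0.64) × (1 − 0.16) = 0.015513
Odds(legitimate marketing : personal mail) = 0.01834 / 0.015513 ≈ 1.18.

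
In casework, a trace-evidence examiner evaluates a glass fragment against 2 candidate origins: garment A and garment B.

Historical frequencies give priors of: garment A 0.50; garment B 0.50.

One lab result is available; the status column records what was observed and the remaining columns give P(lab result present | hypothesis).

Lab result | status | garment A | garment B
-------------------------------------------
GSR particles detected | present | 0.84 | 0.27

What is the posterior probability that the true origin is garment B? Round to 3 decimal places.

0.243

For each hypothesis, the unnormalized posterior weight is prior × likelihood:
  garment A: 0.50 × 0.84 = 0.42
  garment B: 0.50 × 0.27 = 0.135
Normalizing constant Z = 0.42 + 0.135 = 0.555.
P(garment B | evidence) = 0.135 / 0.555 ≈ 0.243.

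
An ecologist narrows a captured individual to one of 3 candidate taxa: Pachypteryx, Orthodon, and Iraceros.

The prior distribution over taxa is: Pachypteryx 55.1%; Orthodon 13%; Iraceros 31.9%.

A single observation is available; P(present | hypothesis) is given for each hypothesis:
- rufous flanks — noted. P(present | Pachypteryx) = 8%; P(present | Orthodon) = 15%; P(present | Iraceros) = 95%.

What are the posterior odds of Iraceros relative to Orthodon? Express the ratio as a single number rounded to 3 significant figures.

Posterior odds equal prior odds times the likelihood ratio; only the two competing hypotheses matter.
  Iraceros: 0.319 × 0.95 = 0.30305
  Orthodon: 0.130 × 0.15 = 0.0195
Posterior odds = 0.30305 / 0.0195 ≈ 15.5.

15.5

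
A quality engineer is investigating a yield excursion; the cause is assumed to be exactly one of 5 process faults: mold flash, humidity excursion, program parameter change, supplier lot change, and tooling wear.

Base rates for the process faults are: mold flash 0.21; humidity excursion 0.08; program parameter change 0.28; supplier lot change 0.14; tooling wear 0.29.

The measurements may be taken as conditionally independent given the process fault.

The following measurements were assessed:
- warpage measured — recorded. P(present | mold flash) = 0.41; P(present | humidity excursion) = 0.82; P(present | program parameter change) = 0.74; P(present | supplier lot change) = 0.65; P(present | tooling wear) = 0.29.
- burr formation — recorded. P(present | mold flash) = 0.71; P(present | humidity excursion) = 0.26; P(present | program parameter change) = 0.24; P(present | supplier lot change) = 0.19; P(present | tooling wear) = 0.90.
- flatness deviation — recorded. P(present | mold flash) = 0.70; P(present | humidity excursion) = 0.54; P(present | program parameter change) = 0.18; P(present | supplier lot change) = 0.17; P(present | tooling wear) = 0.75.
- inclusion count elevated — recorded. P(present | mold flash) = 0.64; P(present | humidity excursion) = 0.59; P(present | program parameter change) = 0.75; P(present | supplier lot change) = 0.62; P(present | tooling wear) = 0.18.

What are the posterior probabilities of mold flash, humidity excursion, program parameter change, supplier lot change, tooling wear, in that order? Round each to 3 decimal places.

For each hypothesis, the unnormalized posterior weight is prior × product of the measurement likelihoods:
  mold flash: 0.21 × 0.41 × 0.71 × 0.70 × 0.64 = 0.027387
  humidity excursion: 0.08 × 0.82 × 0.26 × 0.54 × 0.59 = 0.005434
  program parameter change: 0.28 × 0.74 × 0.24 × 0.18 × 0.75 = 0.0067133
  supplier lot change: 0.14 × 0.65 × 0.19 × 0.17 × 0.62 = 0.0018224
  tooling wear: 0.29 × 0.29 × 0.90 × 0.75 × 0.18 = 0.010218
Normalizing constant Z = 0.027387 + 0.005434 + 0.0067133 + 0.0018224 + 0.010218 = 0.051575.
P(mold flash | evidence) = 0.027387 / 0.051575 ≈ 0.531
P(humidity excursion | evidence) = 0.005434 / 0.051575 ≈ 0.105
P(program parameter change | evidence) = 0.0067133 / 0.051575 ≈ 0.130
P(supplier lot change | evidence) = 0.0018224 / 0.051575 ≈ 0.035
P(tooling wear | evidence) = 0.010218 / 0.051575 ≈ 0.198

0.531, 0.105, 0.130, 0.035, 0.198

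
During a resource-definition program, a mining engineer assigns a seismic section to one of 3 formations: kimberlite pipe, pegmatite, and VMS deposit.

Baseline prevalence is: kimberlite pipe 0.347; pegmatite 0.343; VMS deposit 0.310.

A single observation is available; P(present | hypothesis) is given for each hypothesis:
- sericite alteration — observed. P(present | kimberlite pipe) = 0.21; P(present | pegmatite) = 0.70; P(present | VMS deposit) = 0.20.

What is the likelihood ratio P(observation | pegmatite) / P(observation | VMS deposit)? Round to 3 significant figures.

The Bayes factor is the ratio of the two likelihoods.
  pegmatite: 0.7
  VMS deposit: 0.2
Bayes factor = 0.7 / 0.2 ≈ 3.50

3.50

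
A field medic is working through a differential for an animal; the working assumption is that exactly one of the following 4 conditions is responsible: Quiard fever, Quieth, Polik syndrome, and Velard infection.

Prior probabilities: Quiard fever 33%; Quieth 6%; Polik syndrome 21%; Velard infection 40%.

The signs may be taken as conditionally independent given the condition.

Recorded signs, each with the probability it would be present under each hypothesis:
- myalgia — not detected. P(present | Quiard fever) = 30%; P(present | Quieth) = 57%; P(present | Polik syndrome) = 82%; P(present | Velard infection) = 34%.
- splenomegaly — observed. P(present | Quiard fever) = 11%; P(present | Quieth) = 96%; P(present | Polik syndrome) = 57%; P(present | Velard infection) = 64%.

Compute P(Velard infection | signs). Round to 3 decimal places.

0.702

Multiply each prior by the joint likelihood of the sign pattern (using 1 − P(present | H) for each absent sign):
  Quiard fever: 0.33 × (1 − 0.30) × 0.11 = 0.02541
  Quieth: 0.06 × (1 − 0.57) × 0.96 = 0.024768
  Polik syndrome: 0.21 × (1 − 0.82) × 0.57 = 0.021546
  Velard infection: 0.40 × (1 − 0.34) × 0.64 = 0.16896
The unnormalized weights sum to 0.24068.
P(Velard infection | evidence) = 0.16896 / 0.24068 ≈ 0.702.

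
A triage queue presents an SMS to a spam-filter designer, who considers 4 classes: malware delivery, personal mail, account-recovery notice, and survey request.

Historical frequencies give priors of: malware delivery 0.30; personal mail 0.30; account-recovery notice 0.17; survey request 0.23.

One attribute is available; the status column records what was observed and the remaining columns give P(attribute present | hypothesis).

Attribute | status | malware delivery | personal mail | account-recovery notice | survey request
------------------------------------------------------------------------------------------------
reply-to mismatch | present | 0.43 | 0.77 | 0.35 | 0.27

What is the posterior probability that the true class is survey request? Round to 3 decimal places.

0.129

Multiply each prior by the likelihood of the attribute:
  malware delivery: 0.30 × 0.43 = 0.129
  personal mail: 0.30 × 0.77 = 0.231
  account-recovery notice: 0.17 × 0.35 = 0.0595
  survey request: 0.23 × 0.27 = 0.0621
Normalizing constant Z = 0.129 + 0.231 + 0.0595 + 0.0621 = 0.4816.
P(survey request | evidence) = 0.0621 / 0.4816 ≈ 0.129.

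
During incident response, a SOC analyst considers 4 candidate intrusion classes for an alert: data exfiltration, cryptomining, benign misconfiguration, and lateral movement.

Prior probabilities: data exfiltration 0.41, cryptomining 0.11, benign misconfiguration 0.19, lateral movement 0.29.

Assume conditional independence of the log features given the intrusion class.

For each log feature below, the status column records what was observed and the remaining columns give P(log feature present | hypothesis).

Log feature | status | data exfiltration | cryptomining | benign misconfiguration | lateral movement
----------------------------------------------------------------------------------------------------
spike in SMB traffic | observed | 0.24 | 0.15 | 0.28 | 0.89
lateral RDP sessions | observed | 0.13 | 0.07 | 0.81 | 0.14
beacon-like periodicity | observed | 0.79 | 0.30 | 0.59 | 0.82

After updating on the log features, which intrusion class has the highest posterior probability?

Multiply each prior by the joint likelihood of the log feature pattern:
  data exfiltration: 0.41 × 0.24 × 0.13 × 0.79 = 0.010106
  cryptomining: 0.11 × 0.15 × 0.07 × 0.30 = 0.0003465
  benign misconfiguration: 0.19 × 0.28 × 0.81 × 0.59 = 0.025424
  lateral movement: 0.29 × 0.89 × 0.14 × 0.82 = 0.02963
Normalizing constant Z = 0.010106 + 0.0003465 + 0.025424 + 0.02963 = 0.065506.
P(data exfiltration | evidence) ≈ 0.010106 / 0.065506 ≈ 0.154
P(cryptomining | evidence) ≈ 0.0003465 / 0.065506 ≈ 0.005
P(benign misconfiguration | evidence) ≈ 0.025424 / 0.065506 ≈ 0.388
P(lateral movement | evidence) ≈ 0.02963 / 0.065506 ≈ 0.452
The largest is 0.452, so lateral movement is most probable.

lateral movement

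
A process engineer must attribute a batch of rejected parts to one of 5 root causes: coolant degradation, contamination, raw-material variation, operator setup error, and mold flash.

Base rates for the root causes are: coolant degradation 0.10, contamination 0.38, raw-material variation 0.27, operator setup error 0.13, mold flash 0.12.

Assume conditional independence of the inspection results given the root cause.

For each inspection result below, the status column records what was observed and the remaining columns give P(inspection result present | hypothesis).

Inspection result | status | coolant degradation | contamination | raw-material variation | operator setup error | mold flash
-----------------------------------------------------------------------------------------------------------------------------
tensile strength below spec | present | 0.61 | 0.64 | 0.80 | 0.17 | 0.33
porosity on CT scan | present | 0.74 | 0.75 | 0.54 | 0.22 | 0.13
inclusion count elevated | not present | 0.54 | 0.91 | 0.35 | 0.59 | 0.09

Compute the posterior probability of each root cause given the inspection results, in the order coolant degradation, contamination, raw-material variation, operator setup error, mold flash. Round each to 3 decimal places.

For each hypothesis, the unnormalized posterior weight is prior × product of the inspection result likelihoods (using 1 − P(present | H) for each absent inspection result):
  coolant degradation: 0.10 × 0.61 × 0.74 × (1 − 0.54) = 0.020764
  contamination: 0.38 × 0.64 × 0.75 × (1 − 0.91) = 0.016416
  raw-material variation: 0.27 × 0.80 × 0.54 × (1 − 0.35) = 0.075816
  operator setup error: 0.13 × 0.17 × 0.22 × (1 − 0.59) = 0.0019934
  mold flash: 0.12 × 0.33 × 0.13 × (1 − 0.09) = 0.0046847
Normalizing constant Z = 0.020764 + 0.016416 + 0.075816 + 0.0019934 + 0.0046847 = 0.11967.
P(coolant degradation | evidence) = 0.020764 / 0.11967 ≈ 0.174
P(contamination | evidence) = 0.016416 / 0.11967 ≈ 0.137
P(raw-material variation | evidence) = 0.075816 / 0.11967 ≈ 0.634
P(operator setup error | evidence) = 0.0019934 / 0.11967 ≈ 0.017
P(mold flash | evidence) = 0.0046847 / 0.11967 ≈ 0.039

0.174, 0.137, 0.634, 0.017, 0.039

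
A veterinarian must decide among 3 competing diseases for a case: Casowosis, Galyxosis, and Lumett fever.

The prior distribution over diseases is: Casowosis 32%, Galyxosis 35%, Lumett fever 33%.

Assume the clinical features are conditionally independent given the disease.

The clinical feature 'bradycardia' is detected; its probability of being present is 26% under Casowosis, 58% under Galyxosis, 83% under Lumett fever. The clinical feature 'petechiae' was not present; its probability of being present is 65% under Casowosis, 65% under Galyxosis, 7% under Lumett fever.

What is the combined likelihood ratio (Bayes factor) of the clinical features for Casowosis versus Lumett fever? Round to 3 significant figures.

Joint likelihood of the clinical feature pattern under each hypothesis (using 1 − P(present | H) for each absent clinical feature):
  Casowosis: 0.26 × (1 − 0.65) = 0.091
  Lumett fever: 0.83 × (1 − 0.07) = 0.7719
Bayes factor = 0.091 / 0.7719 ≈ 0.118

0.118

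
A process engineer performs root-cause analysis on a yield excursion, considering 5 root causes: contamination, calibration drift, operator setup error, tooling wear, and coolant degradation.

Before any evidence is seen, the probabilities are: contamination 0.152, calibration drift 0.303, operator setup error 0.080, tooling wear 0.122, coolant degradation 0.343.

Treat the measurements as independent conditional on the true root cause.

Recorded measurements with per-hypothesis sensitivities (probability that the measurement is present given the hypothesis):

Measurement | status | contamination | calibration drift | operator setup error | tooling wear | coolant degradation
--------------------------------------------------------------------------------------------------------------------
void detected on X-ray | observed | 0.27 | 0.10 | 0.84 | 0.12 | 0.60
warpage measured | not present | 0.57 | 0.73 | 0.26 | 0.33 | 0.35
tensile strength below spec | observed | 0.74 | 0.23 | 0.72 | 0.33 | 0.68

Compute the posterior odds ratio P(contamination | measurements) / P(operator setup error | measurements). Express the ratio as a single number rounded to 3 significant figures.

Posterior odds equal prior odds times the likelihood ratio; only the two competing hypotheses matter (using 1 − P(present | H) for each absent measurement).
  contamination: 0.152 × 0.27 × (1 − 0.57) × 0.74 = 0.013059
  operator setup error: 0.080 × 0.84 × (1 − 0.26) × 0.72 = 0.035804
Odds(contamination : operator setup error) = 0.013059 / 0.035804 ≈ 0.365.

0.365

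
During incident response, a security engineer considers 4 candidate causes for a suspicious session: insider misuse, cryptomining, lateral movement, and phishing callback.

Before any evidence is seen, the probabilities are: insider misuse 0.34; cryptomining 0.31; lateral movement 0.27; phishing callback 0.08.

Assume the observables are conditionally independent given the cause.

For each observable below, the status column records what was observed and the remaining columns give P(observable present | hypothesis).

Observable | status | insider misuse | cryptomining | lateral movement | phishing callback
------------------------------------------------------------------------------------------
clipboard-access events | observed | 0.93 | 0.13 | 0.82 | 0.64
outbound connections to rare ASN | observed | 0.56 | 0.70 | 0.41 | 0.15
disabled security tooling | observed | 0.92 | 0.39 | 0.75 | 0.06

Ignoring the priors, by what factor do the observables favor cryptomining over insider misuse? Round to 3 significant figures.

Joint likelihood of the observable pattern under each hypothesis:
  cryptomining: 0.13 × 0.70 × 0.39 = 0.03549
  insider misuse: 0.93 × 0.56 × 0.92 = 0.47914
Bayes factor = 0.03549 / 0.47914 ≈ 0.0741

0.0741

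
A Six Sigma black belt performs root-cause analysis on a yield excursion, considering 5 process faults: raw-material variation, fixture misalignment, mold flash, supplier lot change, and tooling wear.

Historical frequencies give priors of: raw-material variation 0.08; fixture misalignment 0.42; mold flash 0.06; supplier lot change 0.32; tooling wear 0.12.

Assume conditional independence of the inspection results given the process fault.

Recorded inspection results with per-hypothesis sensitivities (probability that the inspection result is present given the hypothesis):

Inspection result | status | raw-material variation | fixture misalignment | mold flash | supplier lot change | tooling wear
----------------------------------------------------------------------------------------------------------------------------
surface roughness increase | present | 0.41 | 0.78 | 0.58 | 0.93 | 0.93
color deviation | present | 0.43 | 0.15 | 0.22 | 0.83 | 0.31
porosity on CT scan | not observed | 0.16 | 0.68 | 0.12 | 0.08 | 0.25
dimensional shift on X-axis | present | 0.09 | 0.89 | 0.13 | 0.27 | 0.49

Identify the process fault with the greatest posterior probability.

Multiply each prior by the joint likelihood of the inspection result pattern (using 1 − P(present | H) for each absent inspection result):
  raw-material variation: 0.08 × 0.41 × 0.43 × (1 − 0.16) × 0.09 = 0.0010663
  fixture misalignment: 0.42 × 0.78 × 0.15 × (1 − 0.68) × 0.89 = 0.013995
  mold flash: 0.06 × 0.58 × 0.22 × (1 − 0.12) × 0.13 = 0.00087585
  supplier lot change: 0.32 × 0.93 × 0.83 × (1 − 0.08) × 0.27 = 0.061357
  tooling wear: 0.12 × 0.93 × 0.31 × (1 − 0.25) × 0.49 = 0.012714
Normalizing constant Z = 0.0010663 + 0.013995 + 0.00087585 + 0.061357 + 0.012714 = 0.090008.
P(raw-material variation | evidence) ≈ 0.0010663 / 0.090008 ≈ 0.012
P(fixture misalignment | evidence) ≈ 0.013995 / 0.090008 ≈ 0.155
P(mold flash | evidence) ≈ 0.00087585 / 0.090008 ≈ 0.010
P(supplier lot change | evidence) ≈ 0.061357 / 0.090008 ≈ 0.682
P(tooling wear | evidence) ≈ 0.012714 / 0.090008 ≈ 0.141
The largest is 0.682, so supplier lot change is most probable.

supplier lot change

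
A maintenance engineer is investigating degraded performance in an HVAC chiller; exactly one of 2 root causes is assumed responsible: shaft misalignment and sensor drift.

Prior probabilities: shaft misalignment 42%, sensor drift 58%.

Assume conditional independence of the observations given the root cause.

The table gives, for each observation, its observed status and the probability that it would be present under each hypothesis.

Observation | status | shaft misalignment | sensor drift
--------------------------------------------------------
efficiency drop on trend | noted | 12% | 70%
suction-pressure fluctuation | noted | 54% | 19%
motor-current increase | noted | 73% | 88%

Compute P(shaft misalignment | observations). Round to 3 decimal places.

By Bayes' rule with conditional independence, the unnormalized weight for each hypothesis is prior × ∏ likelihoods:
  shaft misalignment: 0.420 × 0.12 × 0.54 × 0.73 = 0.019868
  sensor drift: 0.580 × 0.70 × 0.19 × 0.88 = 0.067883
Normalizing constant Z = 0.019868 + 0.067883 = 0.087751.
P(shaft misalignment | evidence) = 0.019868 / 0.087751 ≈ 0.226.

0.226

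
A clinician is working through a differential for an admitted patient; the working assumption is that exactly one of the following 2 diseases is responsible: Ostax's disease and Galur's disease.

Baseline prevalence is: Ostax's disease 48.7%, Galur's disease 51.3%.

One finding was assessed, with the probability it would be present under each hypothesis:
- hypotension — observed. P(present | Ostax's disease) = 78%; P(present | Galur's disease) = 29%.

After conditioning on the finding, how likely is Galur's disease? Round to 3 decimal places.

0.281

By Bayes' rule, the unnormalized weight for each hypothesis is prior × likelihood:
  Ostax's disease: 0.487 × 0.78 = 0.37986
  Galur's disease: 0.513 × 0.29 = 0.14877
The unnormalized weights sum to 0.52863.
P(Galur's disease | evidence) = 0.14877 / 0.52863 ≈ 0.281.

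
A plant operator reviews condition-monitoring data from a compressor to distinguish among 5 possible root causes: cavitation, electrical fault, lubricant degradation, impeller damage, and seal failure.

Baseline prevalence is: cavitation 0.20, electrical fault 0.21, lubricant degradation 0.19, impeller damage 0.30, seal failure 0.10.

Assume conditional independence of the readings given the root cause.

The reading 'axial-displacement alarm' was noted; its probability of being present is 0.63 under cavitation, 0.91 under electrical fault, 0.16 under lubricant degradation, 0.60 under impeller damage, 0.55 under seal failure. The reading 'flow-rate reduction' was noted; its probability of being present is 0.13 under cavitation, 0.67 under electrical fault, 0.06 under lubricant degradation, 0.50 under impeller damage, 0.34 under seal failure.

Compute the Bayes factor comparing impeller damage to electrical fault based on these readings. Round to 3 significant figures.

The Bayes factor is the ratio of the joint likelihoods of the reading pattern under the two hypotheses.
  impeller damage: 0.60 × 0.50 = 0.3
  electrical fault: 0.91 × 0.67 = 0.6097
Bayes factor = 0.3 / 0.6097 ≈ 0.492

0.492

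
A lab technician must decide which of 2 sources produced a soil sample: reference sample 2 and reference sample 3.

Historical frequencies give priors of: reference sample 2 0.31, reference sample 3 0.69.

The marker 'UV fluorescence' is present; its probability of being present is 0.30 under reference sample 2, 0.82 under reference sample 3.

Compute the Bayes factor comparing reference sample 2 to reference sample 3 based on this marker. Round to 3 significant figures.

Likelihood of this marker under each hypothesis:
  reference sample 2: 0.3
  reference sample 3: 0.82
Bayes factor = 0.3 / 0.82 ≈ 0.366

0.366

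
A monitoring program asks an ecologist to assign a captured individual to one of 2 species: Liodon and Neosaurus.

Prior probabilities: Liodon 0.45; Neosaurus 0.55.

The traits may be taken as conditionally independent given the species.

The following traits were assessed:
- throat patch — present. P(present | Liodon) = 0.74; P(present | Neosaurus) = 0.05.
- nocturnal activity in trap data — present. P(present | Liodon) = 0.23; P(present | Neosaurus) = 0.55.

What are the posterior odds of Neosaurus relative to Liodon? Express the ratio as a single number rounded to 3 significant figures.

Posterior odds equal prior odds times the likelihood ratio; only the two competing hypotheses matter.
  Neosaurus: 0.55 × 0.05 × 0.55 = 0.015125
  Liodon: 0.45 × 0.74 × 0.23 = 0.07659
Odds(Neosaurus : Liodon) = 0.015125 / 0.07659 ≈ 0.197.

0.197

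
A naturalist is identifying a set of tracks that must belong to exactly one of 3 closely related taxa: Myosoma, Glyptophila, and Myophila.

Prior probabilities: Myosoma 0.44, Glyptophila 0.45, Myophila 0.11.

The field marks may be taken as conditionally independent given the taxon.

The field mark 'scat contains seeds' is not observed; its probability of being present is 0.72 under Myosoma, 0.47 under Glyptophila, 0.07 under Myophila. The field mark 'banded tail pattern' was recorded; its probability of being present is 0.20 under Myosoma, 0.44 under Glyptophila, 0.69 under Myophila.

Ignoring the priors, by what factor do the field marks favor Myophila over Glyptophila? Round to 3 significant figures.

2.75

Joint likelihood of the field mark pattern under each hypothesis (using 1 − P(present | H) for each absent field mark):
  Myophila: (1 − 0.07) × 0.69 = 0.6417
  Glyptophila: (1 − 0.47) × 0.44 = 0.2332
Bayes factor = 0.6417 / 0.2332 ≈ 2.75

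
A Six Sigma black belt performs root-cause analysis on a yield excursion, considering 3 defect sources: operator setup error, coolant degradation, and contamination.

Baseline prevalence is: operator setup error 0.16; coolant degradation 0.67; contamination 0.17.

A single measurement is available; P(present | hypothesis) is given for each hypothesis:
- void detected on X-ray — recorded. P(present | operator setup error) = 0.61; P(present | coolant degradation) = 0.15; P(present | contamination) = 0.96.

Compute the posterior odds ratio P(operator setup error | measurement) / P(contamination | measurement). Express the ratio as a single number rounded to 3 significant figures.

0.598

The normalizing constant cancels in an odds ratio, so compute prior × likelihood for the two hypotheses only:
  operator setup error: 0.16 × 0.61 = 0.0976
  contamination: 0.17 × 0.96 = 0.1632
Odds(operator setup error : contamination) = 0.0976 / 0.1632 ≈ 0.598.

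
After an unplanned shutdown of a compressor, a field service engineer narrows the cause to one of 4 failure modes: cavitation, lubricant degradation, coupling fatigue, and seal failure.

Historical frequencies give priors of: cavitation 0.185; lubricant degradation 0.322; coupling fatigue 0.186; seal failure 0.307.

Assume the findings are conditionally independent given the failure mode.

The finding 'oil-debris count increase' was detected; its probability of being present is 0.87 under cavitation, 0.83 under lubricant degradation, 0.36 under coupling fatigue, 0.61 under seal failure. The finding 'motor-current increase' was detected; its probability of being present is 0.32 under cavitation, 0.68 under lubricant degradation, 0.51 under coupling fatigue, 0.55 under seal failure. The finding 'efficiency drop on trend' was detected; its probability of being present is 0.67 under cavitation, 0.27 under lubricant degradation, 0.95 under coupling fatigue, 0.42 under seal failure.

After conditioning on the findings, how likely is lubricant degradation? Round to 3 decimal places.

0.308

For each hypothesis, the unnormalized posterior weight is prior × product of the finding likelihoods:
  cavitation: 0.185 × 0.87 × 0.32 × 0.67 = 0.034508
  lubricant degradation: 0.322 × 0.83 × 0.68 × 0.27 = 0.049069
  coupling fatigue: 0.186 × 0.36 × 0.51 × 0.95 = 0.032442
  seal failure: 0.307 × 0.61 × 0.55 × 0.42 = 0.043259
Normalizing constant Z = 0.034508 + 0.049069 + 0.032442 + 0.043259 = 0.15928.
P(lubricant degradation | evidence) = 0.049069 / 0.15928 ≈ 0.308.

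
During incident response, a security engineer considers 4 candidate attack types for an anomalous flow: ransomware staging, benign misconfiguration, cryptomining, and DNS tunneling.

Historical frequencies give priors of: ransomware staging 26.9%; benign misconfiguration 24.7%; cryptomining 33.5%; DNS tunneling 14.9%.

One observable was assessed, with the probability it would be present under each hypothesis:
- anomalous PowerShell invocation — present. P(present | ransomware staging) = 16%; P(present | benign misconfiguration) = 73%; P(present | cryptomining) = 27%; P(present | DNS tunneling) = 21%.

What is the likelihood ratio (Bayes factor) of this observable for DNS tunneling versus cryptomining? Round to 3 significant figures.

Likelihood of this observable under each hypothesis:
  DNS tunneling: 0.21
  cryptomining: 0.27
Bayes factor = 0.21 / 0.27 ≈ 0.778

0.778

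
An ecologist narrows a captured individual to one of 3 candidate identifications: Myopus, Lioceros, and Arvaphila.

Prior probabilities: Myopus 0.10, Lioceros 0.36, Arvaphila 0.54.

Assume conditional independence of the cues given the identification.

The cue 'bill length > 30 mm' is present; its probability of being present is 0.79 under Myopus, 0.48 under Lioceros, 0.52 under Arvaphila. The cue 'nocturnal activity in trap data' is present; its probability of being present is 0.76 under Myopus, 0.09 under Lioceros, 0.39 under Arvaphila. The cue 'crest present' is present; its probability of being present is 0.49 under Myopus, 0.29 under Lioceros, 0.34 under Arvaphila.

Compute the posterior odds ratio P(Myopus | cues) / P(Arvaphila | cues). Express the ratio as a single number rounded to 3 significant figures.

0.790

Posterior odds equal prior odds times the likelihood ratio; only the two competing hypotheses matter.
  Myopus: 0.10 × 0.79 × 0.76 × 0.49 = 0.02942
  Arvaphila: 0.54 × 0.52 × 0.39 × 0.34 = 0.037234
Odds(Myopus : Arvaphila) = 0.02942 / 0.037234 ≈ 0.790.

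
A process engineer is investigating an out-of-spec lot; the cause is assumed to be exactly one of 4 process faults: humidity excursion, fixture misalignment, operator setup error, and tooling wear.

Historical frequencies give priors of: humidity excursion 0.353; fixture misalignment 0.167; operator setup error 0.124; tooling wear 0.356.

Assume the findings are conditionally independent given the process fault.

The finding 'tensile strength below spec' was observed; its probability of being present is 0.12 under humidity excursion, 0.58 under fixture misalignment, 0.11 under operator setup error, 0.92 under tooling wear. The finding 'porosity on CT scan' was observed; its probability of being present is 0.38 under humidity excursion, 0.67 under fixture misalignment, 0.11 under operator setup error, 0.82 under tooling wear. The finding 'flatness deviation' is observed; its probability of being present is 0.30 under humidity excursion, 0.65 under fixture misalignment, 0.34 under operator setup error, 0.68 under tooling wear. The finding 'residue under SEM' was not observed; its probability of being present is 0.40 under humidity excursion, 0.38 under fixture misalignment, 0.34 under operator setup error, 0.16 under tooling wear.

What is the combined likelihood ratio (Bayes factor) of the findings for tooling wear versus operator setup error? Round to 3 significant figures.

159

Joint likelihood of the evidence pattern under each hypothesis (using 1 − P(present | H) for each absent finding):
  tooling wear: 0.92 × 0.82 × 0.68 × (1 − 0.16) = 0.43091
  operator setup error: 0.11 × 0.11 × 0.34 × (1 − 0.34) = 0.0027152
Bayes factor = 0.43091 / 0.0027152 ≈ 159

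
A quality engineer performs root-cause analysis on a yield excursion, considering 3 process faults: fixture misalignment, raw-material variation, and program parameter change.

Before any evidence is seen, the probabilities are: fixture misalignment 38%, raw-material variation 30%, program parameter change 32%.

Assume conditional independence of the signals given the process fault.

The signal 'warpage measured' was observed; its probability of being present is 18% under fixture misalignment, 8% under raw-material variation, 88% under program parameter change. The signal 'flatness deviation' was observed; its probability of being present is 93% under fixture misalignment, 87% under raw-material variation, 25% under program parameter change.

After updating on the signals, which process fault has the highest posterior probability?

For each hypothesis, the unnormalized posterior weight is prior × product of the signal likelihoods:
  fixture misalignment: 0.38 × 0.18 × 0.93 = 0.063612
  raw-material variation: 0.30 × 0.08 × 0.87 = 0.02088
  program parameter change: 0.32 × 0.88 × 0.25 = 0.0704
The unnormalized weights sum to 0.15489.
P(fixture misalignment | evidence) ≈ 0.063612 / 0.15489 ≈ 0.411
P(raw-material variation | evidence) ≈ 0.02088 / 0.15489 ≈ 0.135
P(program parameter change | evidence) ≈ 0.0704 / 0.15489 ≈ 0.455
The largest is 0.455, so program parameter change is most probable.

program parameter change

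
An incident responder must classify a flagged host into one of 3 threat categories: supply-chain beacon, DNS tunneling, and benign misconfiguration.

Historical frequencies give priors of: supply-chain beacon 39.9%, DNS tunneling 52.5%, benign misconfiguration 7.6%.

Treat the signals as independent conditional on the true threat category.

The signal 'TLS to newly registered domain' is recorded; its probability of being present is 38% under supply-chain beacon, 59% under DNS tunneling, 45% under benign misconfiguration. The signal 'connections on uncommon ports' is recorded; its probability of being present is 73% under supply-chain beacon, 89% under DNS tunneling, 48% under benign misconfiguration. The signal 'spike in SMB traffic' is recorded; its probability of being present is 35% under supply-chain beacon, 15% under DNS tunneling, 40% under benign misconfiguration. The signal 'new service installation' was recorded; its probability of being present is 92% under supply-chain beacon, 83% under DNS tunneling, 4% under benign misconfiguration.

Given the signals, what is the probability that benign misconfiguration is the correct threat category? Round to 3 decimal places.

Multiply each prior by the joint likelihood of the signal pattern:
  supply-chain beacon: 0.399 × 0.38 × 0.73 × 0.35 × 0.92 = 0.03564
  DNS tunneling: 0.525 × 0.59 × 0.89 × 0.15 × 0.83 = 0.034322
  benign misconfiguration: 0.076 × 0.45 × 0.48 × 0.40 × 0.04 = 0.00026266
Marginal likelihood of the evidence = 0.070224.
P(benign misconfiguration | evidence) = 0.00026266 / 0.070224 ≈ 0.004.

0.004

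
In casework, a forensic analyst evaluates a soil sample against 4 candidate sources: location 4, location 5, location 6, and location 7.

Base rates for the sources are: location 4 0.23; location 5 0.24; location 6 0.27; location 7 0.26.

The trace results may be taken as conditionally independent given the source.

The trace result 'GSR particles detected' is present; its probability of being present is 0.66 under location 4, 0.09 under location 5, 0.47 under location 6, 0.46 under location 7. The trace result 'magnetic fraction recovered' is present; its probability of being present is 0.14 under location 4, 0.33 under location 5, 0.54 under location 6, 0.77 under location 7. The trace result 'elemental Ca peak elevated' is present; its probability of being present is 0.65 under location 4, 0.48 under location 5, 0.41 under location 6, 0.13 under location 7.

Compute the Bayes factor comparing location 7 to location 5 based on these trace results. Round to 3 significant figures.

3.23

Joint likelihood of the trace result pattern under each hypothesis:
  location 7: 0.46 × 0.77 × 0.13 = 0.046046
  location 5: 0.09 × 0.33 × 0.48 = 0.014256
Bayes factor = 0.046046 / 0.014256 ≈ 3.23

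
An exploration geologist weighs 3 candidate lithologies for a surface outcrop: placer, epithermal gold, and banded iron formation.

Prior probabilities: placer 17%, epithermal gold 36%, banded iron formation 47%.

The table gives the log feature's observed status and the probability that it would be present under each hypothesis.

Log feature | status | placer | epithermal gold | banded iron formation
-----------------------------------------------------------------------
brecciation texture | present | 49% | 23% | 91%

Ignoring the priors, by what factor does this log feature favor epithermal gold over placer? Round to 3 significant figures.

Likelihood of this log feature under each hypothesis:
  epithermal gold: 0.23
  placer: 0.49
Bayes factor = 0.23 / 0.49 ≈ 0.469

0.469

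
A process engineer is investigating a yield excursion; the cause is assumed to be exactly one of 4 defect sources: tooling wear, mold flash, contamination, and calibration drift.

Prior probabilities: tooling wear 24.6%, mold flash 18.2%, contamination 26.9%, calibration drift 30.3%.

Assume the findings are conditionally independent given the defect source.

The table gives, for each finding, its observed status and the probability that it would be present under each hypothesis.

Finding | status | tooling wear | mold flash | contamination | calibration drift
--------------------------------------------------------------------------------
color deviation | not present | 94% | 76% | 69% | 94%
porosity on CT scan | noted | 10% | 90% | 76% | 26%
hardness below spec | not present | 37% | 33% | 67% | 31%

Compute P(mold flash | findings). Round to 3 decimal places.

For each hypothesis, the unnormalized posterior weight is prior × product of the finding likelihoods (using 1 − P(present | H) for each absent finding):
  tooling wear: 0.246 × (1 − 0.94) × 0.10 × (1 − 0.37) = 0.00092988
  mold flash: 0.182 × (1 − 0.76) × 0.90 × (1 − 0.33) = 0.026339
  contamination: 0.269 × (1 − 0.69) × 0.76 × (1 − 0.67) = 0.020914
  calibration drift: 0.303 × (1 − 0.94) × 0.26 × (1 − 0.31) = 0.0032615
Marginal likelihood of the evidence = 0.051445.
P(mold flash | evidence) = 0.026339 / 0.051445 ≈ 0.512.

0.512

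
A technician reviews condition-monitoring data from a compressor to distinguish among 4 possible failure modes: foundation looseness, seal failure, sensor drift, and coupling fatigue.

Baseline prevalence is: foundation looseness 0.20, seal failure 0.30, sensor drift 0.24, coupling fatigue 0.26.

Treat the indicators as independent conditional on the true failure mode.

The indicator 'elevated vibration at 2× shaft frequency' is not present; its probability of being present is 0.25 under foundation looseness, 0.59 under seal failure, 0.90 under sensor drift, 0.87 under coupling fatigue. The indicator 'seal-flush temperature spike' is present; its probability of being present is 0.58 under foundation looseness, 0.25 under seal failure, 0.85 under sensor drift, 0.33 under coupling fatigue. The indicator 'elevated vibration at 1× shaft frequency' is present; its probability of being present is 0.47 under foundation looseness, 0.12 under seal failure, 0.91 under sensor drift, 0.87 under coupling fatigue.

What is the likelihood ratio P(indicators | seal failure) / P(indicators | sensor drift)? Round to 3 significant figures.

0.159

The Bayes factor is the ratio of the joint likelihoods of the indicator pattern under the two hypotheses (using 1 − P(present | H) for each absent indicator).
  seal failure: (1 − 0.59) × 0.25 × 0.12 = 0.0123
  sensor drift: (1 − 0.90) × 0.85 × 0.91 = 0.07735
Bayes factor = 0.0123 / 0.07735 ≈ 0.159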